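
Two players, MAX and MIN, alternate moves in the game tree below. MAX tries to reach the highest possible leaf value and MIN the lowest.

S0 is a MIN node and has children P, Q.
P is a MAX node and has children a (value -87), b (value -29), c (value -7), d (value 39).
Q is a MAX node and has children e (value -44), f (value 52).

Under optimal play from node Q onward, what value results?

52

Q (MAX): max(-44, 52) = 52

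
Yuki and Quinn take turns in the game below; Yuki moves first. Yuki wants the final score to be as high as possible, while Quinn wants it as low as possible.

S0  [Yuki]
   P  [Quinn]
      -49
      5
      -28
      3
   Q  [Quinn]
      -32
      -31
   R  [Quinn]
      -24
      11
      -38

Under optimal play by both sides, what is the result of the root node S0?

-32

P (Quinn): min(-49, 5, -28, 3) = -49
Q (Quinn): min(-32, -31) = -32
R (Quinn): min(-24, 11, -38) = -38
S0 (Yuki): max(-49, -32, -38) = -32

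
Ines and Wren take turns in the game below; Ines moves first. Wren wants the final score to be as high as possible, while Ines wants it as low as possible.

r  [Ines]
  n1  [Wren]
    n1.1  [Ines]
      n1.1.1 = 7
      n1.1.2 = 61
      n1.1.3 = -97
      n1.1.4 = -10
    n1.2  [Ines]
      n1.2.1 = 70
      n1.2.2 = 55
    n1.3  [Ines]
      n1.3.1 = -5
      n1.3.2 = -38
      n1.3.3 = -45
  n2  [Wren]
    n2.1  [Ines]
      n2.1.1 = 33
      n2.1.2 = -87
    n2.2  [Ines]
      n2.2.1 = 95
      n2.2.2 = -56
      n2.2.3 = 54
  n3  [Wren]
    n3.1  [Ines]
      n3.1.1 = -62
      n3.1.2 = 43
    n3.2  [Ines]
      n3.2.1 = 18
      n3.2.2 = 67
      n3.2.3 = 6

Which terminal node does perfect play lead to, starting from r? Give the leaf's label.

n1.1 (Ines): min(7, 61, -97, -10) = -97
n1.2 (Ines): min(70, 55) = 55
n1.3 (Ines): min(-5, -38, -45) = -45
n1 (Wren): max(-97, 55, -45) = 55
n2.1 (Ines): min(33, -87) = -87
n2.2 (Ines): min(95, -56, 54) = -56
n2 (Wren): max(-87, -56) = -56
n3.1 (Ines): min(-62, 43) = -62
n3.2 (Ines): min(18, 67, 6) = 6
n3 (Wren): max(-62, 6) = 6
r (Ines): min(55, -56, 6) = -56
At r, Ines picks n2 (lowest: -56).
At n2, Wren picks n2.2 (highest: -56).
At n2.2, Ines picks n2.2.2 (lowest: -56).
Terminal value -56.

n2.2.2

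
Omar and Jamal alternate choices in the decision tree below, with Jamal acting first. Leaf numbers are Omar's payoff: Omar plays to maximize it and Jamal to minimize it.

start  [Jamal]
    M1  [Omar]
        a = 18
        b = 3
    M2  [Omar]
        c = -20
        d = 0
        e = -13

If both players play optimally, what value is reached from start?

M1 (Omar): max(18, 3) = 18
M2 (Omar): max(-20, 0, -13) = 0
start (Jamal): min(18, 0) = 0

0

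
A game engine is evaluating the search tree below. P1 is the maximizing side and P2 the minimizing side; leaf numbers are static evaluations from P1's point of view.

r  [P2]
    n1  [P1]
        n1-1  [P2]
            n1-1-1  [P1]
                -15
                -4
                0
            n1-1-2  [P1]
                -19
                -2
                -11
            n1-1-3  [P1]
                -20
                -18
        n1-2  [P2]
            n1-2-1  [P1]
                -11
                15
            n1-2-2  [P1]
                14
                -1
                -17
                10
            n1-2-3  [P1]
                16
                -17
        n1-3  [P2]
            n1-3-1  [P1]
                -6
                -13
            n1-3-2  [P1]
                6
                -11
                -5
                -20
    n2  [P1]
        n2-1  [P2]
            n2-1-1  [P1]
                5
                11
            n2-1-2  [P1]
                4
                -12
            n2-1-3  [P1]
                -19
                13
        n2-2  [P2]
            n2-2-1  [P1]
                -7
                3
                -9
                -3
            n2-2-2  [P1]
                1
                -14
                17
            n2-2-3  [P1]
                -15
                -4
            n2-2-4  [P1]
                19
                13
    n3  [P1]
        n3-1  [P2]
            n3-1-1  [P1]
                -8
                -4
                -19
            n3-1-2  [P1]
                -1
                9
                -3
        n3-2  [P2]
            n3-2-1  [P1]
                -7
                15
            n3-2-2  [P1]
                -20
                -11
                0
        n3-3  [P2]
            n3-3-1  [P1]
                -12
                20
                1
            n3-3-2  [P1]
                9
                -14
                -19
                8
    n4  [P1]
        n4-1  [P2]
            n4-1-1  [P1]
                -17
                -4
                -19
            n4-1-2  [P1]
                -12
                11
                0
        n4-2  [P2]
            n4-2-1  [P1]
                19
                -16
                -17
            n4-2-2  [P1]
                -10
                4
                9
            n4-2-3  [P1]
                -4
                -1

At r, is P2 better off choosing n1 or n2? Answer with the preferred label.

n1-1-1 (P1): max(-15, -4, 0) = 0
n1-1-2 (P1): max(-19, -2, -11) = -2
n1-1-3 (P1): max(-20, -18) = -18
n1-1 (P2): min(0, -2, -18) = -18
n1-2-1 (P1): max(-11, 15) = 15
n1-2-2 (P1): max(14, -1, -17, 10) = 14
n1-2-3 (P1): max(16, -17) = 16
n1-2 (P2): min(15, 14, 16) = 14
n1-3-1 (P1): max(-6, -13) = -6
n1-3-2 (P1): max(6, -11, -5, -20) = 6
n1-3 (P2): min(-6, 6) = -6
n1 (P1): max(-18, 14, -6) = 14
n2-1-1 (P1): max(5, 11) = 11
n2-1-2 (P1): max(4, -12) = 4
n2-1-3 (P1): max(-19, 13) = 13
n2-1 (P2): min(11, 4, 13) = 4
n2-2-1 (P1): max(-7, 3, -9, -3) = 3
n2-2-2 (P1): max(1, -14, 17) = 17
n2-2-3 (P1): max(-15, -4) = -4
n2-2-4 (P1): max(19, 13) = 19
n2-2 (P2): min(3, 17, -4, 19) = -4
n2 (P1): max(4, -4) = 4
P2 prefers the lower value; n1=14, n2=4. n2 is better since 4 < 14.

n2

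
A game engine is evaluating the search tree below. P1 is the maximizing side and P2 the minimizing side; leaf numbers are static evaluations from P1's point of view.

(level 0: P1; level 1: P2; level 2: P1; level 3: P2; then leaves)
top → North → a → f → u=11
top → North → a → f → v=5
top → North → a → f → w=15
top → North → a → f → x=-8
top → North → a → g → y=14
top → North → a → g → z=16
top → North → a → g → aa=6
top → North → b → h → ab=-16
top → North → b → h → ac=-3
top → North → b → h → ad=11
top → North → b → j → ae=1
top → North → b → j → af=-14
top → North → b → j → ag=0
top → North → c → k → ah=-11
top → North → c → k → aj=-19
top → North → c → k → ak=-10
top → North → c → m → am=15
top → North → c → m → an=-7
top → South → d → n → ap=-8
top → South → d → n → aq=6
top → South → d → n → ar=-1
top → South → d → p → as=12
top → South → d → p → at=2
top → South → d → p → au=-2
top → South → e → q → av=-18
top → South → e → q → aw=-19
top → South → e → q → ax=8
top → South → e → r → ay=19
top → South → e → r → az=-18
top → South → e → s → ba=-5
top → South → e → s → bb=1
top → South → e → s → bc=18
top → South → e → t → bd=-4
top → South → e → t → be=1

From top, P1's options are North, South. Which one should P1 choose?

f (P2): min(11, 5, 15, -8) = -8
g (P2): min(14, 16, 6) = 6
a (P1): max(-8, 6) = 6
h (P2): min(-16, -3, 11) = -16
j (P2): min(1, -14, 0) = -14
b (P1): max(-16, -14) = -14
k (P2): min(-11, -19, -10) = -19
m (P2): min(15, -7) = -7
c (P1): max(-19, -7) = -7
North (P2): min(6, -14, -7) = -14
n (P2): min(-8, 6, -1) = -8
p (P2): min(12, 2, -2) = -2
d (P1): max(-8, -2) = -2
q (P2): min(-18, -19, 8) = -19
r (P2): min(19, -18) = -18
s (P2): min(-5, 1, 18) = -5
t (P2): min(-4, 1) = -4
e (P1): max(-19, -18, -5, -4) = -4
South (P2): min(-2, -4) = -4
top (P1): max(-14, -4) = -4
P1 at top wants the highest of {North=-14, South=-4}, so chooses South.

South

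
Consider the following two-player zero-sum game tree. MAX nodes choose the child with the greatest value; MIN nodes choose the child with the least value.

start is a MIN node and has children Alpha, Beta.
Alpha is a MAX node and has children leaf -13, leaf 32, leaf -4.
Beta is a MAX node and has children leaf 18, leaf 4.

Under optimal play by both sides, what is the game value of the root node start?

Alpha (MAX): max(-13, 32, -4) = 32
Beta (MAX): max(18, 4) = 18
start (MIN): min(32, 18) = 18

18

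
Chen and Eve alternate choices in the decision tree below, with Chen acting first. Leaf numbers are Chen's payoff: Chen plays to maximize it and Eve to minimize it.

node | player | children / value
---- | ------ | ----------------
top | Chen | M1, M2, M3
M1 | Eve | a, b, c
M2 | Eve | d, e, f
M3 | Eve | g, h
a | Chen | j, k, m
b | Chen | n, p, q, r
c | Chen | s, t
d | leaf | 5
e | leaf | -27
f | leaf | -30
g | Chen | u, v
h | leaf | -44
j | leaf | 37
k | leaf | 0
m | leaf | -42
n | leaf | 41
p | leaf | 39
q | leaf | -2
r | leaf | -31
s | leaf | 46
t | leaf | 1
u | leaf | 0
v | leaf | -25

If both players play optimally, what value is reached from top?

37

a (Chen): max(37, 0, -42) = 37
b (Chen): max(41, 39, -2, -31) = 41
c (Chen): max(46, 1) = 46
M1 (Eve): min(37, 41, 46) = 37
M2 (Eve): min(5, -27, -30) = -30
g (Chen): max(0, -25) = 0
M3 (Eve): min(0, -44) = -44
top (Chen): max(37, -30, -44) = 37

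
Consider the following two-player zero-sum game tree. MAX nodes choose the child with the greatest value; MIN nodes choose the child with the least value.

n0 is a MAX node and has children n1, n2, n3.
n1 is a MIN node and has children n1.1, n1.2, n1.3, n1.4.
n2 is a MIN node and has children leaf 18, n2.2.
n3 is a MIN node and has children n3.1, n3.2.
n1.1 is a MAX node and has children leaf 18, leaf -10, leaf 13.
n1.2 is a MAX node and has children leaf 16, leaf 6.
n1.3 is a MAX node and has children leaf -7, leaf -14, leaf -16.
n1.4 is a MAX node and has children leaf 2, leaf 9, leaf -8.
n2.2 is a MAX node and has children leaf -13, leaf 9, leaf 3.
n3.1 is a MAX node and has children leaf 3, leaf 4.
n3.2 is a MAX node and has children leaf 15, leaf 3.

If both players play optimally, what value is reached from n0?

n1.1 (MAX): max(18, -10, 13) = 18
n1.2 (MAX): max(16, 6) = 16
n1.3 (MAX): max(-7, -14, -16) = -7
n1.4 (MAX): max(2, 9, -8) = 9
n1 (MIN): min(18, 16, -7, 9) = -7
n2.2 (MAX): max(-13, 9, 3) = 9
n2 (MIN): min(18, 9) = 9
n3.1 (MAX): max(3, 4) = 4
n3.2 (MAX): max(15, 3) = 15
n3 (MIN): min(4, 15) = 4
n0 (MAX): max(-7, 9, 4) = 9

9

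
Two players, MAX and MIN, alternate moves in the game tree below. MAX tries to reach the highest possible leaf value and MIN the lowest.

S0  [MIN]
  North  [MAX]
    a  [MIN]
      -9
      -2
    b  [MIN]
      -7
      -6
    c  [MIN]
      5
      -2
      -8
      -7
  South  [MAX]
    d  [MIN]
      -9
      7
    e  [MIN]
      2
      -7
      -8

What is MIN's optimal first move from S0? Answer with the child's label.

a (MIN): min(-9, -2) = -9
b (MIN): min(-7, -6) = -7
c (MIN): min(5, -2, -8, -7) = -8
North (MAX): max(-9, -7, -8) = -7
d (MIN): min(-9, 7) = -9
e (MIN): min(2, -7, -8) = -8
South (MAX): max(-9, -8) = -8
S0 (MIN): min(-7, -8) = -8
MIN at S0 wants the lowest of {North=-7, South=-8}, so chooses South.

South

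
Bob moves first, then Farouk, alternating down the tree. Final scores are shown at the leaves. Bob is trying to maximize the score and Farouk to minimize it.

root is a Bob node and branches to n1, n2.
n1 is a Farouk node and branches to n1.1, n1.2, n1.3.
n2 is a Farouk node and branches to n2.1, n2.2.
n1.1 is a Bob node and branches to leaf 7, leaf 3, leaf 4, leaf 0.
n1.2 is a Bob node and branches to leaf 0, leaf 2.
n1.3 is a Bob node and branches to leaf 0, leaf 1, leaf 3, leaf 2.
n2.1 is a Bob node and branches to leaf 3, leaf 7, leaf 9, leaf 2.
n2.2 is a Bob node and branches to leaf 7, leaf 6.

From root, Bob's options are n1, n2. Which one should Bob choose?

n2

n1.1 (Bob): max(7, 3, 4, 0) = 7
n1.2 (Bob): max(0, 2) = 2
n1.3 (Bob): max(0, 1, 3, 2) = 3
n1 (Farouk): min(7, 2, 3) = 2
n2.1 (Bob): max(3, 7, 9, 2) = 9
n2.2 (Bob): max(7, 6) = 7
n2 (Farouk): min(9, 7) = 7
root (Bob): max(2, 7) = 7
Bob at root wants the highest of {n1=2, n2=7}, so chooses n2.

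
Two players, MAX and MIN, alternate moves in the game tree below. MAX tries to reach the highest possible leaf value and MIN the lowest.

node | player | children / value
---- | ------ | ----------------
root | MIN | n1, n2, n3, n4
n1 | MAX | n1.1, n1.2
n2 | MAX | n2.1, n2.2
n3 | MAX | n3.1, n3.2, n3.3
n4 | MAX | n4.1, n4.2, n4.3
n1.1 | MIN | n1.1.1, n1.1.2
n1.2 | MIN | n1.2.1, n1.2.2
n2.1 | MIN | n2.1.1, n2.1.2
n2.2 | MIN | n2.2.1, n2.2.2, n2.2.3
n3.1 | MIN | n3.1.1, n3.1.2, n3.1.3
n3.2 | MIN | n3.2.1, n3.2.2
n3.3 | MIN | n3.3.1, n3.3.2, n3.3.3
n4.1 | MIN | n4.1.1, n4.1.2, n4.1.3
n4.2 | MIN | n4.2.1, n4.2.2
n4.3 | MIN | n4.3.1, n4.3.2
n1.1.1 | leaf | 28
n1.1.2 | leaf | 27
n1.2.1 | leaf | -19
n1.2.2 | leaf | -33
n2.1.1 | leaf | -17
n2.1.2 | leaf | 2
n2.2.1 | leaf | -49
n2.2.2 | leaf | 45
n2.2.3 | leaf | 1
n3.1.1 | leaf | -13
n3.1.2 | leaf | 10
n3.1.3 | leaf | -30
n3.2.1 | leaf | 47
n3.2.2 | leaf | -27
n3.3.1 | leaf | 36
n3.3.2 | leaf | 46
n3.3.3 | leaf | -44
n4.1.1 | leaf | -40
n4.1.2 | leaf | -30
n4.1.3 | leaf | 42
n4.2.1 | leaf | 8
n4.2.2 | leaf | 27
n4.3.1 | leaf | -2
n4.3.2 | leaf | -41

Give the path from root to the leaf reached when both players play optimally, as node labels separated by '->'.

n1.1 (MIN): min(28, 27) = 27
n1.2 (MIN): min(-19, -33) = -33
n1 (MAX): max(27, -33) = 27
n2.1 (MIN): min(-17, 2) = -17
n2.2 (MIN): min(-49, 45, 1) = -49
n2 (MAX): max(-17, -49) = -17
n3.1 (MIN): min(-13, 10, -30) = -30
n3.2 (MIN): min(47, -27) = -27
n3.3 (MIN): min(36, 46, -44) = -44
n3 (MAX): max(-30, -27, -44) = -27
n4.1 (MIN): min(-40, -30, 42) = -40
n4.2 (MIN): min(8, 27) = 8
n4.3 (MIN): min(-2, -41) = -41
n4 (MAX): max(-40, 8, -41) = 8
root (MIN): min(27, -17, -27, 8) = -27
At root, MIN picks n3 (lowest: -27).
At n3, MAX picks n3.2 (highest: -27).
At n3.2, MIN picks n3.2.2 (lowest: -27).
Terminal value -27.

root -> n3 -> n3.2 -> n3.2.2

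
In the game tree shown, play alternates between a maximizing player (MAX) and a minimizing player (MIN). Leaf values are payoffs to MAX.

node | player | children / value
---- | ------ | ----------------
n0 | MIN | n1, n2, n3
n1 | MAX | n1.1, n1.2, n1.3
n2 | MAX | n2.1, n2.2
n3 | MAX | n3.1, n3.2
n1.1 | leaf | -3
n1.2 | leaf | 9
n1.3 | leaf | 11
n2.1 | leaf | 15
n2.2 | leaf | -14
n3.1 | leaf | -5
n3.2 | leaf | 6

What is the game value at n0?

n1 (MAX): max(-3, 9, 11) = 11
n2 (MAX): max(15, -14) = 15
n3 (MAX): max(-5, 6) = 6
n0 (MIN): min(11, 15, 6) = 6

6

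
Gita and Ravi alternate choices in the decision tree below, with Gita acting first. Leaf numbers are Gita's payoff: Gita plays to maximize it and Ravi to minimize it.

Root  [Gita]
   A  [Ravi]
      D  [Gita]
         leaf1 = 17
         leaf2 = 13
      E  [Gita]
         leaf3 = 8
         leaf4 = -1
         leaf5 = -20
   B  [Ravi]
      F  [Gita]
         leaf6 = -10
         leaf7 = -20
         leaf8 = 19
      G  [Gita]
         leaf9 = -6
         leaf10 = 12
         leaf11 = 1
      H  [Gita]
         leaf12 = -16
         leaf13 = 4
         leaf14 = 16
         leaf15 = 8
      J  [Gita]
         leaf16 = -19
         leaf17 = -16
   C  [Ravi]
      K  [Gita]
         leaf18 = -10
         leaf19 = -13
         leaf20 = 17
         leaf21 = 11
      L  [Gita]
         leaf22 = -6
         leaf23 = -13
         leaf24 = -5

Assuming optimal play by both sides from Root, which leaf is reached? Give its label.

D (Gita): max(17, 13) = 17
E (Gita): max(8, -1, -20) = 8
A (Ravi): min(17, 8) = 8
F (Gita): max(-10, -20, 19) = 19
G (Gita): max(-6, 12, 1) = 12
H (Gita): max(-16, 4, 16, 8) = 16
J (Gita): max(-19, -16) = -16
B (Ravi): min(19, 12, 16, -16) = -16
K (Gita): max(-10, -13, 17, 11) = 17
L (Gita): max(-6, -13, -5) = -5
C (Ravi): min(17, -5) = -5
Root (Gita): max(8, -16, -5) = 8
At Root, Gita picks A (highest: 8).
At A, Ravi picks E (lowest: 8).
At E, Gita picks leaf3 (highest: 8).
Terminal value 8.

leaf3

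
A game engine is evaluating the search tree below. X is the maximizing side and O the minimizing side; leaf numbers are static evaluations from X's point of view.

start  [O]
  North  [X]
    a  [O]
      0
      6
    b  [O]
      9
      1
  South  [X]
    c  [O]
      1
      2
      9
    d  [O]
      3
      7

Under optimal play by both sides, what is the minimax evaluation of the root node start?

1

a (O): min(0, 6) = 0
b (O): min(9, 1) = 1
North (X): max(0, 1) = 1
c (O): min(1, 2, 9) = 1
d (O): min(3, 7) = 3
South (X): max(1, 3) = 3
start (O): min(1, 3) = 1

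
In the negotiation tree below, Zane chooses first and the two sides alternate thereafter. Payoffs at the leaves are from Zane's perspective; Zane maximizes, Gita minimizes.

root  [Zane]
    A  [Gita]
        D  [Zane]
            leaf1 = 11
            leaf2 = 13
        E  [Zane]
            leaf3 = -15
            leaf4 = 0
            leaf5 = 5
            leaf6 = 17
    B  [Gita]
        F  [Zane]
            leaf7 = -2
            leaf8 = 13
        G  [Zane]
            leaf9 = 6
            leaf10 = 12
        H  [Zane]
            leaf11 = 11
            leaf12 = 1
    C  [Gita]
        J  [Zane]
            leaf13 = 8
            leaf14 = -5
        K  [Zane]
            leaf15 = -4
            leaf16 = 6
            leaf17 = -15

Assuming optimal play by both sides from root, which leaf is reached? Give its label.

D (Zane): max(11, 13) = 13
E (Zane): max(-15, 0, 5, 17) = 17
A (Gita): min(13, 17) = 13
F (Zane): max(-2, 13) = 13
G (Zane): max(6, 12) = 12
H (Zane): max(11, 1) = 11
B (Gita): min(13, 12, 11) = 11
J (Zane): max(8, -5) = 8
K (Zane): max(-4, 6, -15) = 6
C (Gita): min(8, 6) = 6
root (Zane): max(13, 11, 6) = 13
At root, Zane picks A (highest: 13).
At A, Gita picks D (lowest: 13).
At D, Zane picks leaf2 (highest: 13).
Terminal value 13.

leaf2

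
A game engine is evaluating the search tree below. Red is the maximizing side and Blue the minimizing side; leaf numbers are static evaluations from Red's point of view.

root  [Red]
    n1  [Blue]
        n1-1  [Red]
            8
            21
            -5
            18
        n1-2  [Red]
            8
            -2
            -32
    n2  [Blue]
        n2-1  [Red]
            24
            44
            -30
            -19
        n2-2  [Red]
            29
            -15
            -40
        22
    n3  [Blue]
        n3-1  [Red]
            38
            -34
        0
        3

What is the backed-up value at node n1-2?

8

n1-2 (Red): max(8, -2, -32) = 8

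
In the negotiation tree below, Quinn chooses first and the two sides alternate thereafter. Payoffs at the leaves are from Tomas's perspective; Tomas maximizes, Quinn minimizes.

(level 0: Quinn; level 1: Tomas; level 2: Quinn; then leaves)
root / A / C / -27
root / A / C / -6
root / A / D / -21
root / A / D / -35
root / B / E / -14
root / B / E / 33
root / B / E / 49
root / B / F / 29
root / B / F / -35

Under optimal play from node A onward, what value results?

C (Quinn): min(-27, -6) = -27
D (Quinn): min(-21, -35) = -35
A (Tomas): max(-27, -35) = -27

-27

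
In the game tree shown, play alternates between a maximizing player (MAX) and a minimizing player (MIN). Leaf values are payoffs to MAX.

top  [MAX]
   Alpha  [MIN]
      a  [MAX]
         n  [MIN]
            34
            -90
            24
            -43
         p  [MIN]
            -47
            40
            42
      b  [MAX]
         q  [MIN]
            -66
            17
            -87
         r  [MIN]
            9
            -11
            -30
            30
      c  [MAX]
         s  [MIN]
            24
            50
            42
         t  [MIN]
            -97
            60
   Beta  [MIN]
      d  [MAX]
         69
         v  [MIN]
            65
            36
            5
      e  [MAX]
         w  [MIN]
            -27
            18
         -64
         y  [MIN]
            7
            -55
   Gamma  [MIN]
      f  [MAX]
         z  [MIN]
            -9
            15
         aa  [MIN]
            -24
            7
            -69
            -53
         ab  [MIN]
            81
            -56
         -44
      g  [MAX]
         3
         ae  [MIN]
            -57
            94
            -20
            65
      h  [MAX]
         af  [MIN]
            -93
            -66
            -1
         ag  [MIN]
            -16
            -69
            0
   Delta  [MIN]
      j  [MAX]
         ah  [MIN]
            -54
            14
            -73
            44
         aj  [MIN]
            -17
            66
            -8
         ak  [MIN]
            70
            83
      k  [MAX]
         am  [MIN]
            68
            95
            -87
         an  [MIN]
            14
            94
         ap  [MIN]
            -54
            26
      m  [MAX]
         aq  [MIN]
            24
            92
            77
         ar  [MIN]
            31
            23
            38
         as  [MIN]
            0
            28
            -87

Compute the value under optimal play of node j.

ah (MIN): min(-54, 14, -73, 44) = -73
aj (MIN): min(-17, 66, -8) = -17
ak (MIN): min(70, 83) = 70
j (MAX): max(-73, -17, 70) = 70

70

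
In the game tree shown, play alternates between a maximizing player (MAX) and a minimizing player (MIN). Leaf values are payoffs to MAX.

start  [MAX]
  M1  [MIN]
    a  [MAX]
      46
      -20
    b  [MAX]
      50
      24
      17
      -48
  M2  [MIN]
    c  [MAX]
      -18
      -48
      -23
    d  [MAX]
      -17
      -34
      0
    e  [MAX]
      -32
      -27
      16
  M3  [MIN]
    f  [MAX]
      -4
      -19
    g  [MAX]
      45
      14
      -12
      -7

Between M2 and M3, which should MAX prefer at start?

c (MAX): max(-18, -48, -23) = -18
d (MAX): max(-17, -34, 0) = 0
e (MAX): max(-32, -27, 16) = 16
M2 (MIN): min(-18, 0, 16) = -18
f (MAX): max(-4, -19) = -4
g (MAX): max(45, 14, -12, -7) = 45
M3 (MIN): min(-4, 45) = -4
MAX prefers the higher value; M2=-18, M3=-4. M3 is better since -4 > -18.

M3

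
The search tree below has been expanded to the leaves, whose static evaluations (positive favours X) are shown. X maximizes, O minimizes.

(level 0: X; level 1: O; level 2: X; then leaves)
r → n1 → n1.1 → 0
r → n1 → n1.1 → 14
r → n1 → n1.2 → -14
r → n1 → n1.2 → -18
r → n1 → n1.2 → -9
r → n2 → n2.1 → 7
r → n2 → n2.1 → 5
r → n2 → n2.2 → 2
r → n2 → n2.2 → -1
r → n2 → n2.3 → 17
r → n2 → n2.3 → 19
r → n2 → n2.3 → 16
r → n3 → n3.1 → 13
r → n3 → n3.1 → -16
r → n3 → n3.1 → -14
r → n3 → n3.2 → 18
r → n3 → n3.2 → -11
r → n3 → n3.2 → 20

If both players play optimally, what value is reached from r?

n1.1 (X): max(0, 14) = 14
n1.2 (X): max(-14, -18, -9) = -9
n1 (O): min(14, -9) = -9
n2.1 (X): max(7, 5) = 7
n2.2 (X): max(2, -1) = 2
n2.3 (X): max(17, 19, 16) = 19
n2 (O): min(7, 2, 19) = 2
n3.1 (X): max(13, -16, -14) = 13
n3.2 (X): max(18, -11, 20) = 20
n3 (O): min(13, 20) = 13
r (X): max(-9, 2, 13) = 13

13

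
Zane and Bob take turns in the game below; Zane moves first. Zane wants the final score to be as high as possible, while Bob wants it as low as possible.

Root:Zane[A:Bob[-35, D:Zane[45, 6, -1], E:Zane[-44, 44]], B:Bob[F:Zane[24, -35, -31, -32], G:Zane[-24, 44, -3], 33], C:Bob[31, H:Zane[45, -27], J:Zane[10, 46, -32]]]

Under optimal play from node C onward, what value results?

H (Zane): max(45, -27) = 45
J (Zane): max(10, 46, -32) = 46
C (Bob): min(31, 45, 46) = 31

31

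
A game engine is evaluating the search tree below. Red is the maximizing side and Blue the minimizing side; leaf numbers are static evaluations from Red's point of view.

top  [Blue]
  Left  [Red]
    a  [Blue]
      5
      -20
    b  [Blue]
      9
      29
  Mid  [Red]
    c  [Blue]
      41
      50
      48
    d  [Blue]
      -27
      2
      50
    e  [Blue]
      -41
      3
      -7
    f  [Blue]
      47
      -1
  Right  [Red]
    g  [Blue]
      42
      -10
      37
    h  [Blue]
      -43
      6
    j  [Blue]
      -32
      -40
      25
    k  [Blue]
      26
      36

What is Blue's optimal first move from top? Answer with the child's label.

a (Blue): min(5, -20) = -20
b (Blue): min(9, 29) = 9
Left (Red): max(-20, 9) = 9
c (Blue): min(41, 50, 48) = 41
d (Blue): min(-27, 2, 50) = -27
e (Blue): min(-41, 3, -7) = -41
f (Blue): min(47, -1) = -1
Mid (Red): max(41, -27, -41, -1) = 41
g (Blue): min(42, -10, 37) = -10
h (Blue): min(-43, 6) = -43
j (Blue): min(-32, -40, 25) = -40
k (Blue): min(26, 36) = 26
Right (Red): max(-10, -43, -40, 26) = 26
top (Blue): min(9, 41, 26) = 9
Blue at top wants the lowest of {Left=9, Mid=41, Right=26}, so chooses Left.

Left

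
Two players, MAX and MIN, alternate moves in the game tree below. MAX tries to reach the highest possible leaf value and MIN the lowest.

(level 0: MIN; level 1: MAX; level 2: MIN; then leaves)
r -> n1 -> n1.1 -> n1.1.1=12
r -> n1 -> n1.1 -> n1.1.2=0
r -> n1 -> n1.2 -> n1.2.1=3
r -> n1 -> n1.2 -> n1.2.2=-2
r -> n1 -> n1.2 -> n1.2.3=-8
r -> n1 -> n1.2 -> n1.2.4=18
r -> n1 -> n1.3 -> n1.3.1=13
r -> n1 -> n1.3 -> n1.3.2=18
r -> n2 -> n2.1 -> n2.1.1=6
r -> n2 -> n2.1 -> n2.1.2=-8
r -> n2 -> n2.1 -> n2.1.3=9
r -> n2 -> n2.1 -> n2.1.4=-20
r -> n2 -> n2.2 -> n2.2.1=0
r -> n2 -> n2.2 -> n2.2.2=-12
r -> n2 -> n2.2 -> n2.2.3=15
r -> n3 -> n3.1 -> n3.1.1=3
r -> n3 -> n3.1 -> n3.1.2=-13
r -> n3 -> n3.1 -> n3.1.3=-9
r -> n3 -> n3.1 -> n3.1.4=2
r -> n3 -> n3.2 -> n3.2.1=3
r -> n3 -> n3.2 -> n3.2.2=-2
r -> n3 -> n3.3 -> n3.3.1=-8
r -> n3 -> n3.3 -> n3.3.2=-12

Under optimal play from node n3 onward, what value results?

n3.1 (MIN): min(3, -13, -9, 2) = -13
n3.2 (MIN): min(3, -2) = -2
n3.3 (MIN): min(-8, -12) = -12
n3 (MAX): max(-13, -2, -12) = -2

-2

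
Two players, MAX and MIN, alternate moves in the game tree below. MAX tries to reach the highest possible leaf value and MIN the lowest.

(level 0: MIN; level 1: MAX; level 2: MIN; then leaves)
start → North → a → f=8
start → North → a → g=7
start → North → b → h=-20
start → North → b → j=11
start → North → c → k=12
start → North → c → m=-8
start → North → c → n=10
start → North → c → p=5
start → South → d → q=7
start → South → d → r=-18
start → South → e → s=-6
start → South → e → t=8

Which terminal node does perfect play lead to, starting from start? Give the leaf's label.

s

a (MIN): min(8, 7) = 7
b (MIN): min(-20, 11) = -20
c (MIN): min(12, -8, 10, 5) = -8
North (MAX): max(7, -20, -8) = 7
d (MIN): min(7, -18) = -18
e (MIN): min(-6, 8) = -6
South (MAX): max(-18, -6) = -6
start (MIN): min(7, -6) = -6
At start, MIN picks South (lowest: -6).
At South, MAX picks e (highest: -6).
At e, MIN picks s (lowest: -6).
Terminal value -6.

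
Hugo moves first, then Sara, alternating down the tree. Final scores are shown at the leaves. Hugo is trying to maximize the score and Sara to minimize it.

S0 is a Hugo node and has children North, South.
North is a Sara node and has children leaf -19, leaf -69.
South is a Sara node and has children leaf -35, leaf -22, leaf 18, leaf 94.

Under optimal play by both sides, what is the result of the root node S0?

-35

North (Sara): min(-19, -69) = -69
South (Sara): min(-35, -22, 18, 94) = -35
S0 (Hugo): max(-69, -35) = -35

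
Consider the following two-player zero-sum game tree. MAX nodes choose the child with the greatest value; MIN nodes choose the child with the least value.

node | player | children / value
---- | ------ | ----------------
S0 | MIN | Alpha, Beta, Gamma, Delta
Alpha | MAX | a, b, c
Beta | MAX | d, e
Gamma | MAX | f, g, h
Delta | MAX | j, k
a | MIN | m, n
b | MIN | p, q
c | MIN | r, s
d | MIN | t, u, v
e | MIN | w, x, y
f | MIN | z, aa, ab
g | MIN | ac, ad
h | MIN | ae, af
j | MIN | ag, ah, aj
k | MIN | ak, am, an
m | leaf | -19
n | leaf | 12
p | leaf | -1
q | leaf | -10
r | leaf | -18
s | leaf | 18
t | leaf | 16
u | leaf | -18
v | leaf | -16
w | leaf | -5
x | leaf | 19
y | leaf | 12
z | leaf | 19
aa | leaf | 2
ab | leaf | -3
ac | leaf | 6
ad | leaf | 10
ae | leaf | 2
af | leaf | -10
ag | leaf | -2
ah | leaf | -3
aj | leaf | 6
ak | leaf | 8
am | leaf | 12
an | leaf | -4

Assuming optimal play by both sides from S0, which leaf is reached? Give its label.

q

a (MIN): min(-19, 12) = -19
b (MIN): min(-1, -10) = -10
c (MIN): min(-18, 18) = -18
Alpha (MAX): max(-19, -10, -18) = -10
d (MIN): min(16, -18, -16) = -18
e (MIN): min(-5, 19, 12) = -5
Beta (MAX): max(-18, -5) = -5
f (MIN): min(19, 2, -3) = -3
g (MIN): min(6, 10) = 6
h (MIN): min(2, -10) = -10
Gamma (MAX): max(-3, 6, -10) = 6
j (MIN): min(-2, -3, 6) = -3
k (MIN): min(8, 12, -4) = -4
Delta (MAX): max(-3, -4) = -3
S0 (MIN): min(-10, -5, 6, -3) = -10
At S0, MIN picks Alpha (lowest: -10).
At Alpha, MAX picks b (highest: -10).
At b, MIN picks q (lowest: -10).
Terminal value -10.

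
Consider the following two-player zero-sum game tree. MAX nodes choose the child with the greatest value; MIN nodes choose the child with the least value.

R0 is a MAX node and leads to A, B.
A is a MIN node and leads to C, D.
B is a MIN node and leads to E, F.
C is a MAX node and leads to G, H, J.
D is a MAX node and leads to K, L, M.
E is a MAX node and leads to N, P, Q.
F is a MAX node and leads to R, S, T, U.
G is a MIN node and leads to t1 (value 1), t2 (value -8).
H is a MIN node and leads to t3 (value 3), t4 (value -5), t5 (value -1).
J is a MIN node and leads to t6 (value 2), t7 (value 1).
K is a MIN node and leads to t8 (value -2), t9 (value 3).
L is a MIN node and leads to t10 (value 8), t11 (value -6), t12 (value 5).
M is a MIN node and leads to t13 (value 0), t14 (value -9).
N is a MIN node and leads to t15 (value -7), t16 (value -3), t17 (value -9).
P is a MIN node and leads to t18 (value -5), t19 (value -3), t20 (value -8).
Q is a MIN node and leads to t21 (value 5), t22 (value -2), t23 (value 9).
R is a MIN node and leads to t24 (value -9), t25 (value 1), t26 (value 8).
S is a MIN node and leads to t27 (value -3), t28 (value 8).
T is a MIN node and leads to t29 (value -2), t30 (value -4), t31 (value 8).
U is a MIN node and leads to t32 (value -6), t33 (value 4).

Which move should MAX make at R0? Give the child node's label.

G (MIN): min(1, -8) = -8
H (MIN): min(3, -5, -1) = -5
J (MIN): min(2, 1) = 1
C (MAX): max(-8, -5, 1) = 1
K (MIN): min(-2, 3) = -2
L (MIN): min(8, -6, 5) = -6
M (MIN): min(0, -9) = -9
D (MAX): max(-2, -6, -9) = -2
A (MIN): min(1, -2) = -2
N (MIN): min(-7, -3, -9) = -9
P (MIN): min(-5, -3, -8) = -8
Q (MIN): min(5, -2, 9) = -2
E (MAX): max(-9, -8, -2) = -2
R (MIN): min(-9, 1, 8) = -9
S (MIN): min(-3, 8) = -3
T (MIN): min(-2, -4, 8) = -4
U (MIN): min(-6, 4) = -6
F (MAX): max(-9, -3, -4, -6) = -3
B (MIN): min(-2, -3) = -3
R0 (MAX): max(-2, -3) = -2
MAX at R0 wants the highest of {A=-2, B=-3}, so chooses A.

A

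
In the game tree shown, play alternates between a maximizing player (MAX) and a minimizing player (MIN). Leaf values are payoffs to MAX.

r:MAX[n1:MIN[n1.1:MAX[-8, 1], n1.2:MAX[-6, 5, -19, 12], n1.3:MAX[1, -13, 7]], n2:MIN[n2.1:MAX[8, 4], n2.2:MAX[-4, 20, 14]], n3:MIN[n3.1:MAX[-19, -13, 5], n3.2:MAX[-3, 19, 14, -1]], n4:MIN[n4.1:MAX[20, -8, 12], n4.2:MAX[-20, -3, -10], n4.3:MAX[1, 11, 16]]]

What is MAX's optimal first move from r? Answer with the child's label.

n1.1 (MAX): max(-8, 1) = 1
n1.2 (MAX): max(-6, 5, -19, 12) = 12
n1.3 (MAX): max(1, -13, 7) = 7
n1 (MIN): min(1, 12, 7) = 1
n2.1 (MAX): max(8, 4) = 8
n2.2 (MAX): max(-4, 20, 14) = 20
n2 (MIN): min(8, 20) = 8
n3.1 (MAX): max(-19, -13, 5) = 5
n3.2 (MAX): max(-3, 19, 14, -1) = 19
n3 (MIN): min(5, 19) = 5
n4.1 (MAX): max(20, -8, 12) = 20
n4.2 (MAX): max(-20, -3, -10) = -3
n4.3 (MAX): max(1, 11, 16) = 16
n4 (MIN): min(20, -3, 16) = -3
r (MAX): max(1, 8, 5, -3) = 8
MAX at r wants the highest of {n1=1, n2=8, n3=5, n4=-3}, so chooses n2.

n2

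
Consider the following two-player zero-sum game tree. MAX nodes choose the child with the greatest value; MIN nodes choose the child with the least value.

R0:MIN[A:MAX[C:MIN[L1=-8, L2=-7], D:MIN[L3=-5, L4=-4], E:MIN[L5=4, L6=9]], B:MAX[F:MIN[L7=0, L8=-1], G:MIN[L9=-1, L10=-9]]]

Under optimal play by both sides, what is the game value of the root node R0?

-1

C (MIN): min(-8, -7) = -8
D (MIN): min(-5, -4) = -5
E (MIN): min(4, 9) = 4
A (MAX): max(-8, -5, 4) = 4
F (MIN): min(0, -1) = -1
G (MIN): min(-1, -9) = -9
B (MAX): max(-1, -9) = -1
R0 (MIN): min(4, -1) = -1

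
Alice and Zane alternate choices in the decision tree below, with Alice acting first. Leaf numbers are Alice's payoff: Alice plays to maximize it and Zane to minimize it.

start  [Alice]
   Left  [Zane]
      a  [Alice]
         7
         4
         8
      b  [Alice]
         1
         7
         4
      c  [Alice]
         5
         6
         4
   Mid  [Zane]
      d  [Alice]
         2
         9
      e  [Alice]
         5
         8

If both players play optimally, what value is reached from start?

8

a (Alice): max(7, 4, 8) = 8
b (Alice): max(1, 7, 4) = 7
c (Alice): max(5, 6, 4) = 6
Left (Zane): min(8, 7, 6) = 6
d (Alice): max(2, 9) = 9
e (Alice): max(5, 8) = 8
Mid (Zane): min(9, 8) = 8
start (Alice): max(6, 8) = 8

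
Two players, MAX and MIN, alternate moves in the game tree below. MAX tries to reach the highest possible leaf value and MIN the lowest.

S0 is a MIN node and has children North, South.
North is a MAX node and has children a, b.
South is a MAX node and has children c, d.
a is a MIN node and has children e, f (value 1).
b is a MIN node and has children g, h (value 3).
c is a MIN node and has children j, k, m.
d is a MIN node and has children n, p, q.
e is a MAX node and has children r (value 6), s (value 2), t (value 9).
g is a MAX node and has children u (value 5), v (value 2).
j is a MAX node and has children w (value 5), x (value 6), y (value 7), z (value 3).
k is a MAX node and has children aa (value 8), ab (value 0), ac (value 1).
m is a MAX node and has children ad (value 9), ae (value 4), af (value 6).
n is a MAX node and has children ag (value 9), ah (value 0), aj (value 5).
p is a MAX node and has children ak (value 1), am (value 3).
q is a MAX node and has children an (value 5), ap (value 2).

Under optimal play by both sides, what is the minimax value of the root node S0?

e (MAX): max(6, 2, 9) = 9
a (MIN): min(9, 1) = 1
g (MAX): max(5, 2) = 5
b (MIN): min(5, 3) = 3
North (MAX): max(1, 3) = 3
j (MAX): max(5, 6, 7, 3) = 7
k (MAX): max(8, 0, 1) = 8
m (MAX): max(9, 4, 6) = 9
c (MIN): min(7, 8, 9) = 7
n (MAX): max(9, 0, 5) = 9
p (MAX): max(1, 3) = 3
q (MAX): max(5, 2) = 5
d (MIN): min(9, 3, 5) = 3
South (MAX): max(7, 3) = 7
S0 (MIN): min(3, 7) = 3

3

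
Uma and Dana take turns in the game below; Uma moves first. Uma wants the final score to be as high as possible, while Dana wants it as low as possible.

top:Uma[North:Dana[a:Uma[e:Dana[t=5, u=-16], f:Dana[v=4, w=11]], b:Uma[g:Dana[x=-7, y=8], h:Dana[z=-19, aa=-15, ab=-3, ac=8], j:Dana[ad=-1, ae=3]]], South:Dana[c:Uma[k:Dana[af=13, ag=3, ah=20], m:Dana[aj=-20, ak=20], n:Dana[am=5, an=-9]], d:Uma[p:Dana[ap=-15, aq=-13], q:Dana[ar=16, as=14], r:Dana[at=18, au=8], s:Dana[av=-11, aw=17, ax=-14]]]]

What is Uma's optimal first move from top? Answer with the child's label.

South

e (Dana): min(5, -16) = -16
f (Dana): min(4, 11) = 4
a (Uma): max(-16, 4) = 4
g (Dana): min(-7, 8) = -7
h (Dana): min(-19, -15, -3, 8) = -19
j (Dana): min(-1, 3) = -1
b (Uma): max(-7, -19, -1) = -1
North (Dana): min(4, -1) = -1
k (Dana): min(13, 3, 20) = 3
m (Dana): min(-20, 20) = -20
n (Dana): min(5, -9) = -9
c (Uma): max(3, -20, -9) = 3
p (Dana): min(-15, -13) = -15
q (Dana): min(16, 14) = 14
r (Dana): min(18, 8) = 8
s (Dana): min(-11, 17, -14) = -14
d (Uma): max(-15, 14, 8, -14) = 14
South (Dana): min(3, 14) = 3
top (Uma): max(-1, 3) = 3
Uma at top wants the highest of {North=-1, South=3}, so chooses South.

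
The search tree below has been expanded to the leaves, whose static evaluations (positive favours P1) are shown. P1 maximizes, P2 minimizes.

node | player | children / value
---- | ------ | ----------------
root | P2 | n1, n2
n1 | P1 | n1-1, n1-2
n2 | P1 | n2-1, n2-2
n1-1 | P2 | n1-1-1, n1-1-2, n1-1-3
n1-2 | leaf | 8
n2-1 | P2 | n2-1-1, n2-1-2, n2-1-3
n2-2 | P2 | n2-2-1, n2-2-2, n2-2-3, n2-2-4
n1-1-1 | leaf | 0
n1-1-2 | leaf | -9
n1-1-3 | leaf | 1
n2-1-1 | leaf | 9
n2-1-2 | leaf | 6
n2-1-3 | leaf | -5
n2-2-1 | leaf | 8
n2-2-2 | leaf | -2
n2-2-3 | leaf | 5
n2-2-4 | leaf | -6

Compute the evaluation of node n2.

-5

n2-1 (P2): min(9, 6, -5) = -5
n2-2 (P2): min(8, -2, 5, -6) = -6
n2 (P1): max(-5, -6) = -5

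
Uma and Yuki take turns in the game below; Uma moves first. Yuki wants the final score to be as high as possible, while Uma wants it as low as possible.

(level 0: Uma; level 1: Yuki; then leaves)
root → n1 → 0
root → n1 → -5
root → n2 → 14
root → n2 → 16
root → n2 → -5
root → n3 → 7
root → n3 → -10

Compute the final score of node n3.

7

n3 (Yuki): max(7, -10) = 7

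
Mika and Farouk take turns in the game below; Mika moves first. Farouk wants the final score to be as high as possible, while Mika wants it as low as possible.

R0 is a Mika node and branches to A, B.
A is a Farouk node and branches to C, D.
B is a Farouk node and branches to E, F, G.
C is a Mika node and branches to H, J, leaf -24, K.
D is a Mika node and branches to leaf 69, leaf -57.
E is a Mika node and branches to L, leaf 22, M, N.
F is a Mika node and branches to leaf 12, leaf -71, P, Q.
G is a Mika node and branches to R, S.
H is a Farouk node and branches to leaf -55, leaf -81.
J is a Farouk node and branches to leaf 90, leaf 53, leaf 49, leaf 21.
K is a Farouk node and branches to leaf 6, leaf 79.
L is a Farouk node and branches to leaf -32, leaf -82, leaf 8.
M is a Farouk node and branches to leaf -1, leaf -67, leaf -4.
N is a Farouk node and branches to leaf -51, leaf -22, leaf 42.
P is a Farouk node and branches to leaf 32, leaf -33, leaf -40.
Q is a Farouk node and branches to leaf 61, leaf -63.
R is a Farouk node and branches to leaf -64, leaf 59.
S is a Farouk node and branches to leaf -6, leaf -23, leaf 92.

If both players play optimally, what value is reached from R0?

H (Farouk): max(-55, -81) = -55
J (Farouk): max(90, 53, 49, 21) = 90
K (Farouk): max(6, 79) = 79
C (Mika): min(-55, 90, -24, 79) = -55
D (Mika): min(69, -57) = -57
A (Farouk): max(-55, -57) = -55
L (Farouk): max(-32, -82, 8) = 8
M (Farouk): max(-1, -67, -4) = -1
N (Farouk): max(-51, -22, 42) = 42
E (Mika): min(8, 22, -1, 42) = -1
P (Farouk): max(32, -33, -40) = 32
Q (Farouk): max(61, -63) = 61
F (Mika): min(12, -71, 32, 61) = -71
R (Farouk): max(-64, 59) = 59
S (Farouk): max(-6, -23, 92) = 92
G (Mika): min(59, 92) = 59
B (Farouk): max(-1, -71, 59) = 59
R0 (Mika): min(-55, 59) = -55

-55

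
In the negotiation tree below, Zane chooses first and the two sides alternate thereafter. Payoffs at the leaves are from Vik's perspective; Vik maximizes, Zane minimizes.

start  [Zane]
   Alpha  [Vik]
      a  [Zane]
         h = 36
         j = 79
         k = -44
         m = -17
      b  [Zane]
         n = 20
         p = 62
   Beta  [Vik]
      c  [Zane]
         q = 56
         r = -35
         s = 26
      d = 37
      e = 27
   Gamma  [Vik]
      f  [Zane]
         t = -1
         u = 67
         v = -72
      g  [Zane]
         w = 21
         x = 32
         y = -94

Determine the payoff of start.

-72

a (Zane): min(36, 79, -44, -17) = -44
b (Zane): min(20, 62) = 20
Alpha (Vik): max(-44, 20) = 20
c (Zane): min(56, -35, 26) = -35
Beta (Vik): max(-35, 37, 27) = 37
f (Zane): min(-1, 67, -72) = -72
g (Zane): min(21, 32, -94) = -94
Gamma (Vik): max(-72, -94) = -72
start (Zane): min(20, 37, -72) = -72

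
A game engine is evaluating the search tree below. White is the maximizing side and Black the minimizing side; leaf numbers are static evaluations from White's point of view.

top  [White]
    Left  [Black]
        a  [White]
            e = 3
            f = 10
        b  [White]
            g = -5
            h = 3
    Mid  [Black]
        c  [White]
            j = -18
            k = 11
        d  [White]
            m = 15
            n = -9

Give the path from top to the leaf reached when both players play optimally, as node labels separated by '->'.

top -> Mid -> c -> k

a (White): max(3, 10) = 10
b (White): max(-5, 3) = 3
Left (Black): min(10, 3) = 3
c (White): max(-18, 11) = 11
d (White): max(15, -9) = 15
Mid (Black): min(11, 15) = 11
top (White): max(3, 11) = 11
At top, White picks Mid (highest: 11).
At Mid, Black picks c (lowest: 11).
At c, White picks k (highest: 11).
Terminal value 11.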